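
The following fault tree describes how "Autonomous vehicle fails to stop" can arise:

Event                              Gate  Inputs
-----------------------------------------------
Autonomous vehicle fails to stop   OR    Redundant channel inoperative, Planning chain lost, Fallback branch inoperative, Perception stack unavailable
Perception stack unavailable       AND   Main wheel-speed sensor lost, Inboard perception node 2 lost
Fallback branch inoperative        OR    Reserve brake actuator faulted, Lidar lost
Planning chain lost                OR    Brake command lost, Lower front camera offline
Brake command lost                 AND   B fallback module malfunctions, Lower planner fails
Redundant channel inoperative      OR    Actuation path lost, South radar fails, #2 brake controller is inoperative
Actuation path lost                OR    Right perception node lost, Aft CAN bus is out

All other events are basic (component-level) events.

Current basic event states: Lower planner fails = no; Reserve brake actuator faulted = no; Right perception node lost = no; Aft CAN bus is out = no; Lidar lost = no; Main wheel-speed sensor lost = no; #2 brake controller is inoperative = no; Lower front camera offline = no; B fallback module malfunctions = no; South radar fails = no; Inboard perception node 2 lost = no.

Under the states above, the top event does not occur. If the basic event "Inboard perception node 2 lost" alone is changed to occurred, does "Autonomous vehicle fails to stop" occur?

Counterfactual: set "Inboard perception node 2 lost" to occurred.
Actuation path lost [OR]: Right perception node lost=not, Aft CAN bus is out=not → no input occurs → does not occur.
Redundant channel inoperative [OR]: Actuation path lost=not, South radar fails=not, #2 brake controller is inoperative=not → no input occurs → does not occur.
Brake command lost [AND]: B fallback module malfunctions=not, Lower planner fails=not → not all inputs occur → does not occur.
Planning chain lost [OR]: Brake command lost=not, Lower front camera offline=not → no input occurs → does not occur.
Fallback branch inoperative [OR]: Reserve brake actuator faulted=not, Lidar lost=not → no input occurs → does not occur.
Perception stack unavailable [AND]: Main wheel-speed sensor lost=not, Inboard perception node 2 lost=occurs → not all inputs occur → does not occur.
Autonomous vehicle fails to stop [OR]: Redundant channel inoperative=not, Planning chain lost=not, Fallback branch inoperative=not, Perception stack unavailable=not → no input occurs → does not occur.

No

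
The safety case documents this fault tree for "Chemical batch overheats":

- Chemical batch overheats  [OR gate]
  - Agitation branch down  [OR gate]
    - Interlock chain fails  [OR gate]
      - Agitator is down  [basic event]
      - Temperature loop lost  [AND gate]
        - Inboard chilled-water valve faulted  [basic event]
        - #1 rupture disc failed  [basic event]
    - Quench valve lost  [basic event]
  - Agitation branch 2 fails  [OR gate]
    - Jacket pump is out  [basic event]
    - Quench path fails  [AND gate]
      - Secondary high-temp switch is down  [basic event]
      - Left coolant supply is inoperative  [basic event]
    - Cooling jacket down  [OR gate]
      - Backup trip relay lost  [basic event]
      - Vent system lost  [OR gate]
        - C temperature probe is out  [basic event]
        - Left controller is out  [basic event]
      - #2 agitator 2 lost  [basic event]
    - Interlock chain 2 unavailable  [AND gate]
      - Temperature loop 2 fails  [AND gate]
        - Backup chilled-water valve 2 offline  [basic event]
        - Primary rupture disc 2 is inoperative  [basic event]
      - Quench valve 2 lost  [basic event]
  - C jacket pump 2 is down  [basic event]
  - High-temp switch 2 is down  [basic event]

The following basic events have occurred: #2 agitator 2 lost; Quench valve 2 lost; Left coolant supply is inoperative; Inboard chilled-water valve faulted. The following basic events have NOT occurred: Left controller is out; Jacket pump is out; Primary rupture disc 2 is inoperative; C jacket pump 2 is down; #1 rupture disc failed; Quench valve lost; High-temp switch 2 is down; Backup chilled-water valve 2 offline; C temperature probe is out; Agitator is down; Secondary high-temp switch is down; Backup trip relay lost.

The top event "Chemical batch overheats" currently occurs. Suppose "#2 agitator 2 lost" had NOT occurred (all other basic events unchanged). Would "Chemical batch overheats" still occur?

Counterfactual: set "#2 agitator 2 lost" to not occurred.
Temperature loop lost [AND]: Inboard chilled-water valve faulted=occurs, #1 rupture disc failed=not → not all inputs occur → does not occur.
Interlock chain fails [OR]: Agitator is down=not, Temperature loop lost=not → no input occurs → does not occur.
Agitation branch down [OR]: Interlock chain fails=not, Quench valve lost=not → no input occurs → does not occur.
Quench path fails [AND]: Secondary high-temp switch is down=not, Left coolant supply is inoperative=occurs → not all inputs occur → does not occur.
Vent system lost [OR]: C temperature probe is out=not, Left controller is out=not → no input occurs → does not occur.
Cooling jacket down [OR]: Backup trip relay lost=not, Vent system lost=not, #2 agitator 2 lost=not → no input occurs → does not occur.
Temperature loop 2 fails [AND]: Backup chilled-water valve 2 offline=not, Primary rupture disc 2 is inoperative=not → not all inputs occur → does not occur.
Interlock chain 2 unavailable [AND]: Temperature loop 2 fails=not, Quench valve 2 lost=occurs → not all inputs occur → does not occur.
Agitation branch 2 fails [OR]: Jacket pump is out=not, Quench path fails=not, Cooling jacket down=not, Interlock chain 2 unavailable=not → no input occurs → does not occur.
Chemical batch overheats [OR]: Agitation branch down=not, Agitation branch 2 fails=not, C jacket pump 2 is down=not, High-temp switch 2 is down=not → no input occurs → does not occur.

No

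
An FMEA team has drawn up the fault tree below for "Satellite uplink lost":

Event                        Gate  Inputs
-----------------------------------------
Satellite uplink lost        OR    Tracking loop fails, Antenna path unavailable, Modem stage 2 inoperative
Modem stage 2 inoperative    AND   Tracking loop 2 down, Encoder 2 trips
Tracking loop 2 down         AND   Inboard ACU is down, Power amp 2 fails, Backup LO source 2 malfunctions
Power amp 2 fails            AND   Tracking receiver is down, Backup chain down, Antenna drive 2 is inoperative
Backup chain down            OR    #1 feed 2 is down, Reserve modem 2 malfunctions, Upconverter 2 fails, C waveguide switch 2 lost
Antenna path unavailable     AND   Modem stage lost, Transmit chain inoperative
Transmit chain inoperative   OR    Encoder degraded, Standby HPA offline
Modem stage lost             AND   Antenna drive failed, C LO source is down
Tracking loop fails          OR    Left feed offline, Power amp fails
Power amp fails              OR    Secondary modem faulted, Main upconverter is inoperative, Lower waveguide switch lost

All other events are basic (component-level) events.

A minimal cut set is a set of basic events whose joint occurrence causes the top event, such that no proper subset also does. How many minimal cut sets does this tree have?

10

Power amp fails [OR]: union of children's cut sets → 3 cut set(s).
Tracking loop fails [OR]: union of children's cut sets → 4 cut set(s).
Modem stage lost [AND]: one cut set from each child combined → 1 × 1 = 1 cut set(s).
Transmit chain inoperative [OR]: union of children's cut sets → 2 cut set(s).
Antenna path unavailable [AND]: one cut set from each child combined → 1 × 2 = 2 cut set(s).
Backup chain down [OR]: union of children's cut sets → 4 cut set(s).
Power amp 2 fails [AND]: one cut set from each child combined → 1 × 4 × 1 = 4 cut set(s).
Tracking loop 2 down [AND]: one cut set from each child combined → 1 × 4 × 1 = 4 cut set(s).
Modem stage 2 inoperative [AND]: one cut set from each child combined → 4 × 1 = 4 cut set(s).
Satellite uplink lost [OR]: union of children's cut sets → 10 cut set(s).
Minimal cut sets: {Left feed offline}; {Secondary modem faulted}; {Main upconverter is inoperative}; {Lower waveguide switch lost}; {Antenna drive failed, C LO source is down, Encoder degraded}; {Antenna drive failed, C LO source is down, Standby HPA offline}; {#1 feed 2 is down, Antenna drive 2 is inoperative, Backup LO source 2 malfunctions, Encoder 2 trips, Inboard ACU is down, Tracking receiver is down}; {Antenna drive 2 is inoperative, Backup LO source 2 malfunctions, Encoder 2 trips, Inboard ACU is down, Reserve modem 2 malfunctions, Tracking receiver is down}; {Antenna drive 2 is inoperative, Backup LO source 2 malfunctions, Encoder 2 trips, Inboard ACU is down, Tracking receiver is down, Upconverter 2 fails}; {Antenna drive 2 is inoperative, Backup LO source 2 malfunctions, C waveguide switch 2 lost, Encoder 2 trips, Inboard ACU is down, Tracking receiver is down}.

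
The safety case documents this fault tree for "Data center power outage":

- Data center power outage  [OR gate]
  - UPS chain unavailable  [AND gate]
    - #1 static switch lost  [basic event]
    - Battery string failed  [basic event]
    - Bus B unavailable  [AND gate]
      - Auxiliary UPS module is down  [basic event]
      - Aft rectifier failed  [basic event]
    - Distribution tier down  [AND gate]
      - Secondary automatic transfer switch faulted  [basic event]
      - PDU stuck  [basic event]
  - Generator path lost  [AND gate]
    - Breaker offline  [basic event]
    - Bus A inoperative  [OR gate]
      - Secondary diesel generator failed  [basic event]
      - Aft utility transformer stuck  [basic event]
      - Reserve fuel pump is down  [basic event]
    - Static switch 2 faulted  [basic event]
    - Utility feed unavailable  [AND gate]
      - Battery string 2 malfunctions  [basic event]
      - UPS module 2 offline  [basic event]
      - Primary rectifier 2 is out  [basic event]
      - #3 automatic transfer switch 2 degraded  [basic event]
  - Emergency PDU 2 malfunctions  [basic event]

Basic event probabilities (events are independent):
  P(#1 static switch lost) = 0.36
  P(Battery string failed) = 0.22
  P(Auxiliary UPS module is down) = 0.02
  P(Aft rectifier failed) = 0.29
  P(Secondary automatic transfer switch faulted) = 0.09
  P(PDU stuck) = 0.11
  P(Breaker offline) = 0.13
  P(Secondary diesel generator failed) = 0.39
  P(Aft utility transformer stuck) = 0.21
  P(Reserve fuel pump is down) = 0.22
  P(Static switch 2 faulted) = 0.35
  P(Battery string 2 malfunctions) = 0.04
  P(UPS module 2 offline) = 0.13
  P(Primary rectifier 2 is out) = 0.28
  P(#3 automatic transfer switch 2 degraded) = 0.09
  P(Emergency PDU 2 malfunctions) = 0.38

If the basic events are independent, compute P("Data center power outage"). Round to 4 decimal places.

P(Bus B unavailable) [AND] = 0.02 × 0.29 = 0.005800
P(Distribution tier down) [AND] = 0.09 × 0.11 = 0.009900
P(UPS chain unavailable) [AND] = 0.36 × 0.22 × 0.005800 × 0.009900 = 0.000005
P(Bus A inoperative) [OR] = 1 − (1−0.39) × (1−0.21) × (1−0.22) = 0.624118
P(Utility feed unavailable) [AND] = 0.04 × 0.13 × 0.28 × 0.09 = 0.000131
P(Generator path lost) [AND] = 0.13 × 0.624118 × 0.35 × 0.000131 = 0.000004
P(Data center power outage) [OR] = 1 − (1−0.000005) × (1−0.000004) × (1−0.38) = 0.380006
Rounded to 4 decimal places: P(Data center power outage) ≈ 0.3800.

0.3800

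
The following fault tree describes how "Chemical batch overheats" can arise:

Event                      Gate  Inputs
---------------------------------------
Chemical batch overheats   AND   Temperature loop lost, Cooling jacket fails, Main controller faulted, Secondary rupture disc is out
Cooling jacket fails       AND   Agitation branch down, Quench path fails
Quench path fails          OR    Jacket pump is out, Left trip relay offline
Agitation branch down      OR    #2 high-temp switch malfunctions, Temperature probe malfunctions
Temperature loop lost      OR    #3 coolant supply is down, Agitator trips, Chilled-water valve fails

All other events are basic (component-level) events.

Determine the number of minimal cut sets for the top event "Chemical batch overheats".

12

Temperature loop lost [OR]: union of children's cut sets → 3 cut set(s).
Agitation branch down [OR]: union of children's cut sets → 2 cut set(s).
Quench path fails [OR]: union of children's cut sets → 2 cut set(s).
Cooling jacket fails [AND]: one cut set from each child combined → 2 × 2 = 4 cut set(s).
Chemical batch overheats [AND]: one cut set from each child combined → 3 × 4 × 1 × 1 = 12 cut set(s).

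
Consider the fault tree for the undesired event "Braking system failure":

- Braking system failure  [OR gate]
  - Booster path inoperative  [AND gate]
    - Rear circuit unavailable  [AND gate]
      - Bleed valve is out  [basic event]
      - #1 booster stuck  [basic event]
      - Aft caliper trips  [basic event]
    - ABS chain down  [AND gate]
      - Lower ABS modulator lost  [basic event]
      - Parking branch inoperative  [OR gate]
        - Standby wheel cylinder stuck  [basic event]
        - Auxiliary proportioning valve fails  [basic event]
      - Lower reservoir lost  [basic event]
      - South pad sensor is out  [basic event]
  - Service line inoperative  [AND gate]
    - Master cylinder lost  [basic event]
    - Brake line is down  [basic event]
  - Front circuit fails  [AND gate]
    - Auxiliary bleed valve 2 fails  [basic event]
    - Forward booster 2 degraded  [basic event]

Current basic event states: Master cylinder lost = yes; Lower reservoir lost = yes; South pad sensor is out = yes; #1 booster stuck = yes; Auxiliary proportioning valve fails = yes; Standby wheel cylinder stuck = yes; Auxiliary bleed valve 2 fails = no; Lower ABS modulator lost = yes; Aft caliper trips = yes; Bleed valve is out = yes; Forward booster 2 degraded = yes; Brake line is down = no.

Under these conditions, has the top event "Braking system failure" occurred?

Yes

Rear circuit unavailable [AND]: Bleed valve is out=occurs, #1 booster stuck=occurs, Aft caliper trips=occurs → all inputs occur → occurs.
Parking branch inoperative [OR]: Standby wheel cylinder stuck=occurs, Auxiliary proportioning valve fails=occurs → at least one input occurs → occurs.
ABS chain down [AND]: Lower ABS modulator lost=occurs, Parking branch inoperative=occurs, Lower reservoir lost=occurs, South pad sensor is out=occurs → all inputs occur → occurs.
Booster path inoperative [AND]: Rear circuit unavailable=occurs, ABS chain down=occurs → all inputs occur → occurs.
Service line inoperative [AND]: Master cylinder lost=occurs, Brake line is down=not → not all inputs occur → does not occur.
Front circuit fails [AND]: Auxiliary bleed valve 2 fails=not, Forward booster 2 degraded=occurs → not all inputs occur → does not occur.
Braking system failure [OR]: Booster path inoperative=occurs, Service line inoperative=not, Front circuit fails=not → at least one input occurs → occurs.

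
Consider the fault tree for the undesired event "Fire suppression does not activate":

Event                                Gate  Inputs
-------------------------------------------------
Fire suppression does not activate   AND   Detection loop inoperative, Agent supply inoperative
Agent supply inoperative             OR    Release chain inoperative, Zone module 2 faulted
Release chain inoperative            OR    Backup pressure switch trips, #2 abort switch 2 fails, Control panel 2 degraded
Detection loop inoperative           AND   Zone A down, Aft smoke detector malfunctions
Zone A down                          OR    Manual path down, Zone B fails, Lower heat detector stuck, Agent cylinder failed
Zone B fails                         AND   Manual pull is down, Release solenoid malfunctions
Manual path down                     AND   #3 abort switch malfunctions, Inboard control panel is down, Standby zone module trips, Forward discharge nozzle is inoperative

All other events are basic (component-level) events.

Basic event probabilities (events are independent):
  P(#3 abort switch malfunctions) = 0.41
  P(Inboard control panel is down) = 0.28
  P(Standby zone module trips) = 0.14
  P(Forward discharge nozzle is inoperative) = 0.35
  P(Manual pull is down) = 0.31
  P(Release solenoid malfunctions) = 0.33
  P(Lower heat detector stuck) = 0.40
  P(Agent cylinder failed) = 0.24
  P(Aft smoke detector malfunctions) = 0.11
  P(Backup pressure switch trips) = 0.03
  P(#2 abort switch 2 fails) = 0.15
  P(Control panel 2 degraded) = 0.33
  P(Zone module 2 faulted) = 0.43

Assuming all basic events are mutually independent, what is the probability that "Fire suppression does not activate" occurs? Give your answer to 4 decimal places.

P(Manual path down) [AND] = 0.41 × 0.28 × 0.14 × 0.35 = 0.005625
P(Zone B fails) [AND] = 0.31 × 0.33 = 0.102300
P(Zone A down) [OR] = 1 − (1−0.005625) × (1−0.102300) × (1−0.40) × (1−0.24) = 0.592951
P(Detection loop inoperative) [AND] = 0.592951 × 0.11 = 0.065225
P(Release chain inoperative) [OR] = 1 − (1−0.03) × (1−0.15) × (1−0.33) = 0.447585
P(Agent supply inoperative) [OR] = 1 − (1−0.447585) × (1−0.43) = 0.685123
P(Fire suppression does not activate) [AND] = 0.065225 × 0.685123 = 0.044687
Rounded to 4 decimal places: P(Fire suppression does not activate) ≈ 0.0447.

0.0447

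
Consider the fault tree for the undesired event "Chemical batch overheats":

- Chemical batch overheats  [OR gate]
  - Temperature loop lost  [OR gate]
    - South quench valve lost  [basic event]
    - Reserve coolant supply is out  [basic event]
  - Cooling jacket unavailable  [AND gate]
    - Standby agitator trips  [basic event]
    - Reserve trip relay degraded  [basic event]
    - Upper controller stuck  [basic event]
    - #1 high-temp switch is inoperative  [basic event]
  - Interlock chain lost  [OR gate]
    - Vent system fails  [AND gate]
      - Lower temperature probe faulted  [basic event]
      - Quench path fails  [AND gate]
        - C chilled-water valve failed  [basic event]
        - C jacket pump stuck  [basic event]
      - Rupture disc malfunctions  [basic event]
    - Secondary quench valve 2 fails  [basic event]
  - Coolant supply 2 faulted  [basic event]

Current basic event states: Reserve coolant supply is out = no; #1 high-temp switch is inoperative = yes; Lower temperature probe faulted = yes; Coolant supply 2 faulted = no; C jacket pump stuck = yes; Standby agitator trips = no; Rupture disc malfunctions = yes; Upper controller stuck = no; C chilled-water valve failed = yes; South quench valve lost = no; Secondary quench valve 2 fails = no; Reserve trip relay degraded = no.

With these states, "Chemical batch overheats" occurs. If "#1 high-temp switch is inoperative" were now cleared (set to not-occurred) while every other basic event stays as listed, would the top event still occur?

Yes

Counterfactual: set "#1 high-temp switch is inoperative" to not occurred.
Temperature loop lost [OR]: South quench valve lost=not, Reserve coolant supply is out=not → no input occurs → does not occur.
Cooling jacket unavailable [AND]: Standby agitator trips=not, Reserve trip relay degraded=not, Upper controller stuck=not, #1 high-temp switch is inoperative=not → not all inputs occur → does not occur.
Quench path fails [AND]: C chilled-water valve failed=occurs, C jacket pump stuck=occurs → all inputs occur → occurs.
Vent system fails [AND]: Lower temperature probe faulted=occurs, Quench path fails=occurs, Rupture disc malfunctions=occurs → all inputs occur → occurs.
Interlock chain lost [OR]: Vent system fails=occurs, Secondary quench valve 2 fails=not → at least one input occurs → occurs.
Chemical batch overheats [OR]: Temperature loop lost=not, Cooling jacket unavailable=not, Interlock chain lost=occurs, Coolant supply 2 faulted=not → at least one input occurs → occurs.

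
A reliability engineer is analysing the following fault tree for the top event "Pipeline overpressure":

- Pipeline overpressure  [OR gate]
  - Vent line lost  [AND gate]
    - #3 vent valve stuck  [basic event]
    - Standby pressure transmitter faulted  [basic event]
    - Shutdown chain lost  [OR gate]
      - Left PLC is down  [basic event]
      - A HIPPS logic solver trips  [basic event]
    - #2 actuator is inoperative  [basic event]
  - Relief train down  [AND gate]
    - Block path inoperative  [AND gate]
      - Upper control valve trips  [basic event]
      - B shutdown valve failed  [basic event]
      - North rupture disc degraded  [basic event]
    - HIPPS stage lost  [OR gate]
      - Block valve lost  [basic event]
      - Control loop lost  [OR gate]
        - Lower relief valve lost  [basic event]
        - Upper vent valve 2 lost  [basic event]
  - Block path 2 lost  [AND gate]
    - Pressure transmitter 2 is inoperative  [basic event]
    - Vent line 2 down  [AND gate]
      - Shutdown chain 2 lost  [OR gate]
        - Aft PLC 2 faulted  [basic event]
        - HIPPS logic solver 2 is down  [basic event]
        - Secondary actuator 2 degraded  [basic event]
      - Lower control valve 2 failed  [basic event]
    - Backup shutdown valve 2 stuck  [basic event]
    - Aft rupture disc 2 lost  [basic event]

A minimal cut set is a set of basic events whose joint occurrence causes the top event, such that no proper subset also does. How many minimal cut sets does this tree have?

Shutdown chain lost [OR]: union of children's cut sets → 2 cut set(s).
Vent line lost [AND]: one cut set from each child combined → 1 × 1 × 2 × 1 = 2 cut set(s).
Block path inoperative [AND]: one cut set from each child combined → 1 × 1 × 1 = 1 cut set(s).
Control loop lost [OR]: union of children's cut sets → 2 cut set(s).
HIPPS stage lost [OR]: union of children's cut sets → 3 cut set(s).
Relief train down [AND]: one cut set from each child combined → 1 × 3 = 3 cut set(s).
Shutdown chain 2 lost [OR]: union of children's cut sets → 3 cut set(s).
Vent line 2 down [AND]: one cut set from each child combined → 3 × 1 = 3 cut set(s).
Block path 2 lost [AND]: one cut set from each child combined → 1 × 3 × 1 × 1 = 3 cut set(s).
Pipeline overpressure [OR]: union of children's cut sets → 8 cut set(s).
Minimal cut sets: {#2 actuator is inoperative, #3 vent valve stuck, Left PLC is down, Standby pressure transmitter faulted}; {#2 actuator is inoperative, #3 vent valve stuck, A HIPPS logic solver trips, Standby pressure transmitter faulted}; {B shutdown valve failed, Block valve lost, North rupture disc degraded, Upper control valve trips}; {B shutdown valve failed, Lower relief valve lost, North rupture disc degraded, Upper control valve trips}; {B shutdown valve failed, North rupture disc degraded, Upper control valve trips, Upper vent valve 2 lost}; {Aft PLC 2 faulted, Aft rupture disc 2 lost, Backup shutdown valve 2 stuck, Lower control valve 2 failed, Pressure transmitter 2 is inoperative}; {Aft rupture disc 2 lost, Backup shutdown valve 2 stuck, HIPPS logic solver 2 is down, Lower control valve 2 failed, Pressure transmitter 2 is inoperative}; {Aft rupture disc 2 lost, Backup shutdown valve 2 stuck, Lower control valve 2 failed, Pressure transmitter 2 is inoperative, Secondary actuator 2 degraded}.

8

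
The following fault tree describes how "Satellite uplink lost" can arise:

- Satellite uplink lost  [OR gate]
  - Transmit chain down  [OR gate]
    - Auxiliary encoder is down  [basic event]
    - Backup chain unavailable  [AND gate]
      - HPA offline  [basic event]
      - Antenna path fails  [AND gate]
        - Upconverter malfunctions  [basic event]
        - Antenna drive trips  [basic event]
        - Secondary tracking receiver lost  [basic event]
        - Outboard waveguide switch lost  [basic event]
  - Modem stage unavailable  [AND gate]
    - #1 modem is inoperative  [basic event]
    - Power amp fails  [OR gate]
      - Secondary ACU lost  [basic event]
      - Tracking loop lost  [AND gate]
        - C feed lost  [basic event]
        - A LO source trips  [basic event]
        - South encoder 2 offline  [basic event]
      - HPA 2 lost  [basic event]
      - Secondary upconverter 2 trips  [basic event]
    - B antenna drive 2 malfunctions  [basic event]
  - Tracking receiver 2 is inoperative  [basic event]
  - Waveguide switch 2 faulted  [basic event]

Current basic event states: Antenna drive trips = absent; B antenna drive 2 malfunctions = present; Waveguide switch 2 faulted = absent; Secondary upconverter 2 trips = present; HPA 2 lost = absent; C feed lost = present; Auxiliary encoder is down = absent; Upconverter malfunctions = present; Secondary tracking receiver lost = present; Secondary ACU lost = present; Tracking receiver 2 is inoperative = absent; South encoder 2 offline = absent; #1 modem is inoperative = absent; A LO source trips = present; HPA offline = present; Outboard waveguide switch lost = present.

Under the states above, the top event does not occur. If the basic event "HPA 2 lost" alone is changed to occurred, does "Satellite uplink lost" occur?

Counterfactual: set "HPA 2 lost" to occurred.
Antenna path fails [AND]: Upconverter malfunctions=occurs, Antenna drive trips=not, Secondary tracking receiver lost=occurs, Outboard waveguide switch lost=occurs → not all inputs occur → does not occur.
Backup chain unavailable [AND]: HPA offline=occurs, Antenna path fails=not → not all inputs occur → does not occur.
Transmit chain down [OR]: Auxiliary encoder is down=not, Backup chain unavailable=not → no input occurs → does not occur.
Tracking loop lost [AND]: C feed lost=occurs, A LO source trips=occurs, South encoder 2 offline=not → not all inputs occur → does not occur.
Power amp fails [OR]: Secondary ACU lost=occurs, Tracking loop lost=not, HPA 2 lost=occurs, Secondary upconverter 2 trips=occurs → at least one input occurs → occurs.
Modem stage unavailable [AND]: #1 modem is inoperative=not, Power amp fails=occurs, B antenna drive 2 malfunctions=occurs → not all inputs occur → does not occur.
Satellite uplink lost [OR]: Transmit chain down=not, Modem stage unavailable=not, Tracking receiver 2 is inoperative=not, Waveguide switch 2 faulted=not → no input occurs → does not occur.

No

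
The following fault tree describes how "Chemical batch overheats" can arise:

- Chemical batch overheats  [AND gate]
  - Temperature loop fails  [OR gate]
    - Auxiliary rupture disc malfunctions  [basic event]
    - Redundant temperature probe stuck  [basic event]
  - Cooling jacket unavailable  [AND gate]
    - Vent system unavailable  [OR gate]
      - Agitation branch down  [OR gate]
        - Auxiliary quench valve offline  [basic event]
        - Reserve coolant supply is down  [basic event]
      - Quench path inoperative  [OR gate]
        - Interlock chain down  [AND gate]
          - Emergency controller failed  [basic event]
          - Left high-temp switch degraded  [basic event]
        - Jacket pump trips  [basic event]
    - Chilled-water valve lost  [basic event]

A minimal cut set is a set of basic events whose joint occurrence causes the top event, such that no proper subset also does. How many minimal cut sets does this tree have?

8

Temperature loop fails [OR]: union of children's cut sets → 2 cut set(s).
Agitation branch down [OR]: union of children's cut sets → 2 cut set(s).
Interlock chain down [AND]: one cut set from each child combined → 1 × 1 = 1 cut set(s).
Quench path inoperative [OR]: union of children's cut sets → 2 cut set(s).
Vent system unavailable [OR]: union of children's cut sets → 4 cut set(s).
Cooling jacket unavailable [AND]: one cut set from each child combined → 4 × 1 = 4 cut set(s).
Chemical batch overheats [AND]: one cut set from each child combined → 2 × 4 = 8 cut set(s).
Minimal cut sets: {Auxiliary quench valve offline, Auxiliary rupture disc malfunctions, Chilled-water valve lost}; {Auxiliary rupture disc malfunctions, Chilled-water valve lost, Reserve coolant supply is down}; {Auxiliary rupture disc malfunctions, Chilled-water valve lost, Emergency controller failed, Left high-temp switch degraded}; {Auxiliary rupture disc malfunctions, Chilled-water valve lost, Jacket pump trips}; {Auxiliary quench valve offline, Chilled-water valve lost, Redundant temperature probe stuck}; {Chilled-water valve lost, Redundant temperature probe stuck, Reserve coolant supply is down}; {Chilled-water valve lost, Emergency controller failed, Left high-temp switch degraded, Redundant temperature probe stuck}; {Chilled-water valve lost, Jacket pump trips, Redundant temperature probe stuck}.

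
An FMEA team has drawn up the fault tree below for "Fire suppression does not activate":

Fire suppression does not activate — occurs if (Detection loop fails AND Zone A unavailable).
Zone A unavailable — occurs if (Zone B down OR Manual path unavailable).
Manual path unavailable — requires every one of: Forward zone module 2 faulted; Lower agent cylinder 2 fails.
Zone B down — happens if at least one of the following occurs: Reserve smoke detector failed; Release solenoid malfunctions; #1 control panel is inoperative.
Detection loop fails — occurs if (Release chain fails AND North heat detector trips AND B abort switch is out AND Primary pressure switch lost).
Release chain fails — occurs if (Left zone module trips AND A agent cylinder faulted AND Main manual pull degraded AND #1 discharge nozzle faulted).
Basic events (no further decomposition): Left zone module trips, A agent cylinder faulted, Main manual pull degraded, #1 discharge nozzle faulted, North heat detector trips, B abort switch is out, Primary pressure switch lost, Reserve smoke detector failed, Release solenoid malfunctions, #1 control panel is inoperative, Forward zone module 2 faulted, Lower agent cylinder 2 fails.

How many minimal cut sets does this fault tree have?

Release chain fails [AND]: one cut set from each child combined → 1 × 1 × 1 × 1 = 1 cut set(s).
Detection loop fails [AND]: one cut set from each child combined → 1 × 1 × 1 × 1 = 1 cut set(s).
Zone B down [OR]: union of children's cut sets → 3 cut set(s).
Manual path unavailable [AND]: one cut set from each child combined → 1 × 1 = 1 cut set(s).
Zone A unavailable [OR]: union of children's cut sets → 4 cut set(s).
Fire suppression does not activate [AND]: one cut set from each child combined → 1 × 4 = 4 cut set(s).
Minimal cut sets: {#1 discharge nozzle faulted, A agent cylinder faulted, B abort switch is out, Left zone module trips, Main manual pull degraded, North heat detector trips, Primary pressure switch lost, Reserve smoke detector failed}; {#1 discharge nozzle faulted, A agent cylinder faulted, B abort switch is out, Left zone module trips, Main manual pull degraded, North heat detector trips, Primary pressure switch lost, Release solenoid malfunctions}; {#1 control panel is inoperative, #1 discharge nozzle faulted, A agent cylinder faulted, B abort switch is out, Left zone module trips, Main manual pull degraded, North heat detector trips, Primary pressure switch lost}; {#1 discharge nozzle faulted, A agent cylinder faulted, B abort switch is out, Forward zone module 2 faulted, Left zone module trips, Lower agent cylinder 2 fails, Main manual pull degraded, North heat detector trips, Primary pressure switch lost}.

4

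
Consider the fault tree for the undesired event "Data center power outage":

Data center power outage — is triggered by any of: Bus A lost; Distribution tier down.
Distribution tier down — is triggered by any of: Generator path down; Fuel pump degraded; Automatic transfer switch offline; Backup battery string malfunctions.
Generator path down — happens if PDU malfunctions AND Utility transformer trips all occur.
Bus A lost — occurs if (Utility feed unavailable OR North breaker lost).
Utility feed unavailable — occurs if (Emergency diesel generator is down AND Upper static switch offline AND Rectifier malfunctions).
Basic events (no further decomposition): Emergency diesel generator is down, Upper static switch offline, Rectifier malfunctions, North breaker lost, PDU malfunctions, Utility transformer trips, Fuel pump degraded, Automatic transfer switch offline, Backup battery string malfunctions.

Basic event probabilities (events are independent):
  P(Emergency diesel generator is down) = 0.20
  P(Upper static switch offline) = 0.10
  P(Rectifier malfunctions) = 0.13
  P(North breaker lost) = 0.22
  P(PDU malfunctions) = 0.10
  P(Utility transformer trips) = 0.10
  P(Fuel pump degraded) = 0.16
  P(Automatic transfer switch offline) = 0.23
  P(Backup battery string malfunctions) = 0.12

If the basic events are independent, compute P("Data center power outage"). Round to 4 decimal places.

0.5616

P(Utility feed unavailable) [AND] = 0.20 × 0.10 × 0.13 = 0.002600
P(Bus A lost) [OR] = 1 − (1−0.002600) × (1−0.22) = 0.222028
P(Generator path down) [AND] = 0.10 × 0.10 = 0.010000
P(Distribution tier down) [OR] = 1 − (1−0.010000) × (1−0.16) × (1−0.23) × (1−0.12) = 0.436508
P(Data center power outage) [OR] = 1 − (1−0.222028) × (1−0.436508) = 0.561619
Rounded to 4 decimal places: P(Data center power outage) ≈ 0.5616.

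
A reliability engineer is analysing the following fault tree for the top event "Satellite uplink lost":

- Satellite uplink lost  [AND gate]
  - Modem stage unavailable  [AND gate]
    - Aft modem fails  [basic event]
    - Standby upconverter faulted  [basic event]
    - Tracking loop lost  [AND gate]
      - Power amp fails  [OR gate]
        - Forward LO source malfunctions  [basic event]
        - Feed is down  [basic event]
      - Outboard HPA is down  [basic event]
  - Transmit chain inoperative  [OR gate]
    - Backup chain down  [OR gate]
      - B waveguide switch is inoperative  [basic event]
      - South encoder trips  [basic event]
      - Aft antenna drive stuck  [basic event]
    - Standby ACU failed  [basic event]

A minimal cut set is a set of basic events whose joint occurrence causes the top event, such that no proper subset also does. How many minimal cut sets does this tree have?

8

Power amp fails [OR]: union of children's cut sets → 2 cut set(s).
Tracking loop lost [AND]: one cut set from each child combined → 2 × 1 = 2 cut set(s).
Modem stage unavailable [AND]: one cut set from each child combined → 1 × 1 × 2 = 2 cut set(s).
Backup chain down [OR]: union of children's cut sets → 3 cut set(s).
Transmit chain inoperative [OR]: union of children's cut sets → 4 cut set(s).
Satellite uplink lost [AND]: one cut set from each child combined → 2 × 4 = 8 cut set(s).
Minimal cut sets: {Aft modem fails, B waveguide switch is inoperative, Forward LO source malfunctions, Outboard HPA is down, Standby upconverter faulted}; {Aft modem fails, Forward LO source malfunctions, Outboard HPA is down, South encoder trips, Standby upconverter faulted}; {Aft antenna drive stuck, Aft modem fails, Forward LO source malfunctions, Outboard HPA is down, Standby upconverter faulted}; {Aft modem fails, Forward LO source malfunctions, Outboard HPA is down, Standby ACU failed, Standby upconverter faulted}; {Aft modem fails, B waveguide switch is inoperative, Feed is down, Outboard HPA is down, Standby upconverter faulted}; {Aft modem fails, Feed is down, Outboard HPA is down, South encoder trips, Standby upconverter faulted}; {Aft antenna drive stuck, Aft modem fails, Feed is down, Outboard HPA is down, Standby upconverter faulted}; {Aft modem fails, Feed is down, Outboard HPA is down, Standby ACU failed, Standby upconverter faulted}.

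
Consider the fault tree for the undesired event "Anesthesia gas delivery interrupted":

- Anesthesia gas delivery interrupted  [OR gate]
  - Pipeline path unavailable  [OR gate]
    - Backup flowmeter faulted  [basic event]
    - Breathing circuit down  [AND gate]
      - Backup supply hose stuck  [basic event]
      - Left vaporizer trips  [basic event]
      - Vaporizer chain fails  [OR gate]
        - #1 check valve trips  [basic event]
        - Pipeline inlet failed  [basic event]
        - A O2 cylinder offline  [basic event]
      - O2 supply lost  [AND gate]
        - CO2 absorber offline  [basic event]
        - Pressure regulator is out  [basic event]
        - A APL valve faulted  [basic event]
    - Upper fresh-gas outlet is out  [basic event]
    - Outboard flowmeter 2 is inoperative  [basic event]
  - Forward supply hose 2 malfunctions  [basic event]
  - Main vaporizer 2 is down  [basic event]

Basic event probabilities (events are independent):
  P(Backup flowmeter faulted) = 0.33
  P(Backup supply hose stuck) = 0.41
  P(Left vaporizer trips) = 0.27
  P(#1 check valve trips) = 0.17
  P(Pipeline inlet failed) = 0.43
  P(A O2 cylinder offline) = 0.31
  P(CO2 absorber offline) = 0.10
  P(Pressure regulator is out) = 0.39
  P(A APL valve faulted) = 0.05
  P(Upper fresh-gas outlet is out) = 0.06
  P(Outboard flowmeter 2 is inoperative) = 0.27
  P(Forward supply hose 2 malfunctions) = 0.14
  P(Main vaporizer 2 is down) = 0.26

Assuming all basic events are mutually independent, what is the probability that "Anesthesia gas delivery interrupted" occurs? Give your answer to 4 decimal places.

0.7075

P(Vaporizer chain fails) [OR] = 1 − (1−0.17) × (1−0.43) × (1−0.31) = 0.673561
P(O2 supply lost) [AND] = 0.10 × 0.39 × 0.05 = 0.001950
P(Breathing circuit down) [AND] = 0.41 × 0.27 × 0.673561 × 0.001950 = 0.000145
P(Pipeline path unavailable) [OR] = 1 − (1−0.33) × (1−0.000145) × (1−0.06) × (1−0.27) = 0.540313
P(Anesthesia gas delivery interrupted) [OR] = 1 − (1−0.540313) × (1−0.14) × (1−0.26) = 0.707455
Rounded to 4 decimal places: P(Anesthesia gas delivery interrupted) ≈ 0.7075.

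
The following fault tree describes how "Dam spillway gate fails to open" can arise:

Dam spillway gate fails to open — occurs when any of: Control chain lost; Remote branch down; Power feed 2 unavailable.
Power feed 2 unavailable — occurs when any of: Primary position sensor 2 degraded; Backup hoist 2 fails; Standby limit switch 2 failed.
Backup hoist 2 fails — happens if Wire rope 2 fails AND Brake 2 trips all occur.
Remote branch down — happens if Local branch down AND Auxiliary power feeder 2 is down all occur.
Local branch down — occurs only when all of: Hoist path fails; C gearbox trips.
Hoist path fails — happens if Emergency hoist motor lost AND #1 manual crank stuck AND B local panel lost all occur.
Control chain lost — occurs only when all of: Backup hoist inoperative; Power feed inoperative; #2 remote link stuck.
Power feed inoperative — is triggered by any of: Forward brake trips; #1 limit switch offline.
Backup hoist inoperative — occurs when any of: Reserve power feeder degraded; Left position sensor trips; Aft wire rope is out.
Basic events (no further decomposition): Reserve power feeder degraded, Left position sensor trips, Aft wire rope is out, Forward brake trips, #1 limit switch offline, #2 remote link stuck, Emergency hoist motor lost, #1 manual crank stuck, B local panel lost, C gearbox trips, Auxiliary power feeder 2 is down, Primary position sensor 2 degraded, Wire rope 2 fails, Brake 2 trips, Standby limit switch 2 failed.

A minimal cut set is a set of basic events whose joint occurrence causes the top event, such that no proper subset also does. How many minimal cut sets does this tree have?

Backup hoist inoperative [OR]: union of children's cut sets → 3 cut set(s).
Power feed inoperative [OR]: union of children's cut sets → 2 cut set(s).
Control chain lost [AND]: one cut set from each child combined → 3 × 2 × 1 = 6 cut set(s).
Hoist path fails [AND]: one cut set from each child combined → 1 × 1 × 1 = 1 cut set(s).
Local branch down [AND]: one cut set from each child combined → 1 × 1 = 1 cut set(s).
Remote branch down [AND]: one cut set from each child combined → 1 × 1 = 1 cut set(s).
Backup hoist 2 fails [AND]: one cut set from each child combined → 1 × 1 = 1 cut set(s).
Power feed 2 unavailable [OR]: union of children's cut sets → 3 cut set(s).
Dam spillway gate fails to open [OR]: union of children's cut sets → 10 cut set(s).
Minimal cut sets: {#2 remote link stuck, Forward brake trips, Reserve power feeder degraded}; {#1 limit switch offline, #2 remote link stuck, Reserve power feeder degraded}; {#2 remote link stuck, Forward brake trips, Left position sensor trips}; {#1 limit switch offline, #2 remote link stuck, Left position sensor trips}; {#2 remote link stuck, Aft wire rope is out, Forward brake trips}; {#1 limit switch offline, #2 remote link stuck, Aft wire rope is out}; {#1 manual crank stuck, Auxiliary power feeder 2 is down, B local panel lost, C gearbox trips, Emergency hoist motor lost}; {Primary position sensor 2 degraded}; {Brake 2 trips, Wire rope 2 fails}; {Standby limit switch 2 failed}.

10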